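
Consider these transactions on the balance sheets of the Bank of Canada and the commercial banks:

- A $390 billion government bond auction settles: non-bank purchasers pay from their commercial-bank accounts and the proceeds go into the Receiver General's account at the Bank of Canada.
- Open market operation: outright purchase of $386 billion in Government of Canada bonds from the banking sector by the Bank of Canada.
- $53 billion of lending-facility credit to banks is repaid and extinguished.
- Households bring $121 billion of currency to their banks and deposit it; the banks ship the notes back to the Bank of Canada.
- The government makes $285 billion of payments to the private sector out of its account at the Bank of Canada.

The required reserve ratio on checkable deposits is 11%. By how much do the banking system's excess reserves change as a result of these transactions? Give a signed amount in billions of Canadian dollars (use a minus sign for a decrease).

Government account inflow $390 billion: reserves −$390B, deposits −$390B.
OMO purchase (from banks) $386 billion: reserves +$386B, deposits 0.
Discount-window repayment $53 billion: reserves −$53B, deposits 0.
Currency deposit $121 billion: reserves +$121B, deposits +$121B.
Government spending $285 billion: reserves +$285B, deposits +$285B.
Totals: Δreserves = +$349B, Δdeposits = +$16B.
Δrequired reserves = 11% × +$16B = +$1.76B.
Δexcess reserves = Δreserves − Δrequired = +$349B − (+$1.76B) = +$347.24 billion.

+$347.24 billion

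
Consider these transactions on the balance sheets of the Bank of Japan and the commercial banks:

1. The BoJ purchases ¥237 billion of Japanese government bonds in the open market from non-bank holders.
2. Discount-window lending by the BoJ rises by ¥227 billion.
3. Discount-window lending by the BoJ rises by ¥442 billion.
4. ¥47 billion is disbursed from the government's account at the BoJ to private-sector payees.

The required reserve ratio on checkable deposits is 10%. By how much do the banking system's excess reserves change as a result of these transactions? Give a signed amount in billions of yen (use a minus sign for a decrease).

Asset purchase (from non-banks) ¥237 billion: reserves +¥237B, deposits +¥237B.
Discount-window loan ¥227 billion: reserves +¥227B, deposits 0.
Discount-window loan ¥442 billion: reserves +¥442B, deposits 0.
Government spending ¥47 billion: reserves +¥47B, deposits +¥47B.
Totals: Δreserves = +¥953B, Δdeposits = +¥284B.
Δrequired reserves = 10% × +¥284B = +¥28.4B.
Δexcess reserves = Δreserves − Δrequired = +¥953B − (+¥28.4B) = +¥924.6 billion.

+¥924.6 billion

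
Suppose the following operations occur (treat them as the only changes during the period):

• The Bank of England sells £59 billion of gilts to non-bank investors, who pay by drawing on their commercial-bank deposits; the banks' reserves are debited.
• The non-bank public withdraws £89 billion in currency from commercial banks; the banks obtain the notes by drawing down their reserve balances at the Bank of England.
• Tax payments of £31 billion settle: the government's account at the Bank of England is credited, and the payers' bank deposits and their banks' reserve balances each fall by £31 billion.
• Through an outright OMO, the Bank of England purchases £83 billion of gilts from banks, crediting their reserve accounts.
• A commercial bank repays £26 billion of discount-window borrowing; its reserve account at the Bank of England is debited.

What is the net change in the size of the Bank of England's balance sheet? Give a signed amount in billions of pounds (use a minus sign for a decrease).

Asset sale (to non-banks) £59 billion: a Bank of England asset is shed → −£59B.
Currency withdrawal £89 billion: only the composition of liabilities changes → 0.
Government account inflow £31 billion: only the composition of liabilities changes → 0.
OMO purchase (from banks) £83 billion: a Bank of England asset is acquired → +£83B.
Discount-window repayment £26 billion: a Bank of England asset is shed → −£26B.
Net: −59 + 0 + 0 + 83 − 26 = -£2 billion.

-£2 billion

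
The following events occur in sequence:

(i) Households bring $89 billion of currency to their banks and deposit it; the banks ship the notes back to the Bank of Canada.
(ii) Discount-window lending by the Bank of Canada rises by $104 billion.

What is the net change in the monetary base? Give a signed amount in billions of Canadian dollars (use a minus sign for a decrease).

Bank of Canada balance sheet:
  Assets:      Loans to banks +$104B
  Liabilities: Bank reserves +$193B, Currency in circulation −$89B
Monetary base = currency + reserves: −$89B + (+$193B) = +$104 billion.

+$104 billion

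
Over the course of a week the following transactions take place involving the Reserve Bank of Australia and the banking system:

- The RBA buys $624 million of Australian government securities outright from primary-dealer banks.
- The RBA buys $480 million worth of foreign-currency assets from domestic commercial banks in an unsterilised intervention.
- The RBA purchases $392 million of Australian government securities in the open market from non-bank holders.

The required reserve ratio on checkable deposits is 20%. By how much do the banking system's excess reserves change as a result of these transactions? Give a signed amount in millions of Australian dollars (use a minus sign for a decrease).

OMO purchase (from banks) $624 million: reserves +$624M, deposits 0.
FX purchase $480 million: reserves +$480M, deposits 0.
Asset purchase (from non-banks) $392 million: reserves +$392M, deposits +$392M.
Totals: Δreserves = +$1496M, Δdeposits = +$392M.
Δrequired reserves = 20% × +$392M = +$78.4M.
Δexcess reserves = Δreserves − Δrequired = +$1496M − (+$78.4M) = +$1417.6 million.

+$1417.6 million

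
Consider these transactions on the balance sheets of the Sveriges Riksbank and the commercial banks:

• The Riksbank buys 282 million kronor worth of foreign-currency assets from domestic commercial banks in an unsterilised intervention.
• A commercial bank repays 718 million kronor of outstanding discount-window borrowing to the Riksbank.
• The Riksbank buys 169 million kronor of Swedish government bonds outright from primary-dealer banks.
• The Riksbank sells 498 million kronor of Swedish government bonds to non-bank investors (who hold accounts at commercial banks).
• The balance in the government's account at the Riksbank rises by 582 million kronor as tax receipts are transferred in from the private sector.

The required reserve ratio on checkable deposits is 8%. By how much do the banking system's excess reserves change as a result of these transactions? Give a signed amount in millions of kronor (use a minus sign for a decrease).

-1260.6 million

FX purchase 282 million kronor: reserves +282M, deposits 0.
Discount-window repayment 718 million kronor: reserves −718M, deposits 0.
OMO purchase (from banks) 169 million kronor: reserves +169M, deposits 0.
Asset sale (to non-banks) 498 million kronor: reserves −498M, deposits −498M.
Government account inflow 582 million kronor: reserves −582M, deposits −582M.
Totals: Δreserves = −1347M, Δdeposits = −1080M.
Δrequired reserves = 8% × −1080M = −86.4M.
Δexcess reserves = Δreserves − Δrequired = −1347M − (−86.4M) = -1260.6 million.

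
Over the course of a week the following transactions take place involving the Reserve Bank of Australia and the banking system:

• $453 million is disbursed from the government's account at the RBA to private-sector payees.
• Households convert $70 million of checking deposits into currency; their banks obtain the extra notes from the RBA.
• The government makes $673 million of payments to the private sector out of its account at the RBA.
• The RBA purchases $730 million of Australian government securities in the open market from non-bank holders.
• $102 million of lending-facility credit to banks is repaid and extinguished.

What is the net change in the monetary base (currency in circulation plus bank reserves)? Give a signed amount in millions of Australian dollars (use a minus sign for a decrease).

RBA balance sheet:
  Assets:      Securities +$730M, Loans to banks −$102M
  Liabilities: Bank reserves +$1684M, Currency in circulation +$70M, Government deposits −$1126M
Commercial banking system:
  Assets:      Reserves at CB +$1684M
  Liabilities: Checkable deposits +$1786M, Borrowings from CB −$102M
Monetary base = currency + reserves: +$70M + (+$1684M) = +$1754 million.

+$1754 million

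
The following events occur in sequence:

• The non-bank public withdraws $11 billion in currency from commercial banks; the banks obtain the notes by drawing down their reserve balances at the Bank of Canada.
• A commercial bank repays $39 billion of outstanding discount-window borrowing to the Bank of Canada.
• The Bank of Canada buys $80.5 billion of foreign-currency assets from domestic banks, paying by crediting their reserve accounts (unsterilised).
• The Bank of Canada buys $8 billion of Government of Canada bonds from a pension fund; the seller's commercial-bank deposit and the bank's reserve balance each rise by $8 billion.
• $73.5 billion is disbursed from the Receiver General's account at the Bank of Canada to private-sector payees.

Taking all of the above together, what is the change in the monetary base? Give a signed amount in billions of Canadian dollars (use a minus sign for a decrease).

Bank of Canada balance sheet:
  Assets:      Securities +$8B, Loans to banks −$39B, Foreign assets +$80.5B
  Liabilities: Bank reserves +$112B, Currency in circulation +$11B, Government deposits −$73.5B
Monetary base = currency + reserves: +$11B + (+$112B) = +$123 billion.

+$123 billion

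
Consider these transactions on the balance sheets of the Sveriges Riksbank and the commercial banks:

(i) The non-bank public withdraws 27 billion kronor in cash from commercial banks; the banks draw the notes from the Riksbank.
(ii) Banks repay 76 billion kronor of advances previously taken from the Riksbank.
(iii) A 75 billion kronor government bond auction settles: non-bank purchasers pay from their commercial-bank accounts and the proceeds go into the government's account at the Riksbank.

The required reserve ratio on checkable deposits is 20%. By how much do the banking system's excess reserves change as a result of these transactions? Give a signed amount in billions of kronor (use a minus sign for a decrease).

-157.6 billion

Currency withdrawal 27 billion kronor: reserves −27B, deposits −27B.
Discount-window repayment 76 billion kronor: reserves −76B, deposits 0.
Government account inflow 75 billion kronor: reserves −75B, deposits −75B.
Totals: Δreserves = −178B, Δdeposits = −102B.
Δrequired reserves = 20% × −102B = −20.4B.
Δexcess reserves = Δreserves − Δrequired = −178B − (−20.4B) = -157.6 billion.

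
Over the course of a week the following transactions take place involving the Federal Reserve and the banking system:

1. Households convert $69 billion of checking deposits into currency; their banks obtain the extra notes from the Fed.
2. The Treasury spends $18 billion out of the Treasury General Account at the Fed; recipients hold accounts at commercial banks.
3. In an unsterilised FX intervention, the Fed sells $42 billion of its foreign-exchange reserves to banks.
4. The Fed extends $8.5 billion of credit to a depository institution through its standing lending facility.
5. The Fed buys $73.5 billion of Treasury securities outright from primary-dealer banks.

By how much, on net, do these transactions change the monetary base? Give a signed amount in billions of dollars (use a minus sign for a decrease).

+$58 billion

Fed balance sheet:
  Assets:      Securities +$73.5B, Loans to banks +$8.5B, Foreign assets −$42B
  Liabilities: Bank reserves −$11B, Currency in circulation +$69B, Government deposits −$18B
Monetary base = currency + reserves: +$69B + (−$11B) = +$58 billion.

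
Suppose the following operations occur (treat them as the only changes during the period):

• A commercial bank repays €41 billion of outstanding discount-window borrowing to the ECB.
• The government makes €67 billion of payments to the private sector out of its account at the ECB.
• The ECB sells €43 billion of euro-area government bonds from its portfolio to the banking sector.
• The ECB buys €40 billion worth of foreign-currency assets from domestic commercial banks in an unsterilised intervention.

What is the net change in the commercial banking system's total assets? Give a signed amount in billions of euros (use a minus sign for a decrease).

+€26 billion

Discount-window repayment €41 billion: bank balance sheets shrink → −€41B.
Government spending €67 billion: bank balance sheets expand → +€67B.
OMO sale (to banks) €43 billion: just an asset swap on bank balance sheets → 0.
FX purchase €40 billion: just an asset swap on bank balance sheets → 0.
Net: −41 + 67 + 0 + 0 = +€26 billion.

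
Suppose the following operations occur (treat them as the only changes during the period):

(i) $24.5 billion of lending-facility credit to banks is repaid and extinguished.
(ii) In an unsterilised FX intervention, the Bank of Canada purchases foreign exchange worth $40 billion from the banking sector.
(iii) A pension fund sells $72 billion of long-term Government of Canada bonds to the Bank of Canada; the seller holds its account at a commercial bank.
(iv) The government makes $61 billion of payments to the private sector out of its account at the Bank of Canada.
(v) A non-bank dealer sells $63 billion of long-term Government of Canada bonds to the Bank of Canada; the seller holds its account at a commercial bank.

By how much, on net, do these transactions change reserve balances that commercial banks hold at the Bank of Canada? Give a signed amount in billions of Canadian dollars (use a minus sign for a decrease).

Bank of Canada balance sheet:
  Assets:      Securities +$135B, Loans to banks −$24.5B, Foreign assets +$40B
  Liabilities: Bank reserves +$211.5B, Government deposits −$61B
So the change in reserve balances that commercial banks hold at the Bank of Canada is +$211.5 billion.

+$211.5 billion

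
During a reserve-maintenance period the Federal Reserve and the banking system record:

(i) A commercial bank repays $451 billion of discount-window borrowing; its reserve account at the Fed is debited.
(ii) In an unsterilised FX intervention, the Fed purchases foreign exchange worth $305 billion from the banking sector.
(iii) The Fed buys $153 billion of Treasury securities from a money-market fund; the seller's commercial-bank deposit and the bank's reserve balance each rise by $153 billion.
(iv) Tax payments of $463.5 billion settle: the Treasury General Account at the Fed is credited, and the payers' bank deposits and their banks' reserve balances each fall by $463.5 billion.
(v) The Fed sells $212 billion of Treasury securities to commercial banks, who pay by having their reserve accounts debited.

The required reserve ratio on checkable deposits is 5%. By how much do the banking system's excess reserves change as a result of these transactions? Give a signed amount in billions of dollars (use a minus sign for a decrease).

-$652.975 billion

Discount-window repayment $451 billion: reserves −$451B, deposits 0.
FX purchase $305 billion: reserves +$305B, deposits 0.
Asset purchase (from non-banks) $153 billion: reserves +$153B, deposits +$153B.
Government account inflow $463.5 billion: reserves −$463.5B, deposits −$463.5B.
OMO sale (to banks) $212 billion: reserves −$212B, deposits 0.
Totals: Δreserves = −$668.5B, Δdeposits = −$310.5B.
Δrequired reserves = 5% × −$310.5B = −$15.525B.
Δexcess reserves = Δreserves − Δrequired = −$668.5B − (−$15.525B) = -$652.975 billion.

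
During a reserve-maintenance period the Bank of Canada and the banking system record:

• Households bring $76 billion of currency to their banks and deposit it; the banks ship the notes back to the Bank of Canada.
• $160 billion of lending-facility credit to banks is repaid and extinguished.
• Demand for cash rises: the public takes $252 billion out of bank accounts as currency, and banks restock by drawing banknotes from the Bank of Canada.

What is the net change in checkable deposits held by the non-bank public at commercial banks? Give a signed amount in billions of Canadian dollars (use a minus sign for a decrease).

-$176 billion

Currency deposit $76 billion: non-bank counterparties' bank balances rise → +$76B.
Discount-window repayment $160 billion: the counterparty is a bank, so public deposits are unchanged → 0.
Currency withdrawal $252 billion: non-bank counterparties' bank balances fall → −$252B.
Net: 76 + 0 − 252 = -$176 billion.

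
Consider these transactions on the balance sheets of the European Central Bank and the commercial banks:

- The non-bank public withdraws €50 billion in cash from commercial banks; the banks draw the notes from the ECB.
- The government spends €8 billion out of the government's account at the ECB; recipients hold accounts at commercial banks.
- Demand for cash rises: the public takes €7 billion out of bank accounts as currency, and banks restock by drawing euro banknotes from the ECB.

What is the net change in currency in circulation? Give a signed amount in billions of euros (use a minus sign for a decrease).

+€57 billion

ECB balance sheet:
  Assets:      no change
  Liabilities: Bank reserves −€49B, Currency in circulation +€57B, Government deposits −€8B
So the change in currency in circulation is +€57 billion.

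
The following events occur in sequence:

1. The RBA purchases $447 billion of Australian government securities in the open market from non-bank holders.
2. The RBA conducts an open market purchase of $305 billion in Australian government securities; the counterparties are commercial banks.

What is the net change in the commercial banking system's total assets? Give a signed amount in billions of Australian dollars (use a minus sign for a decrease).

Asset purchase (from non-banks) $447 billion: bank balance sheets expand → +$447B.
OMO purchase (from banks) $305 billion: just an asset swap on bank balance sheets → 0.
Net: 447 + 0 = +$447 billion.

+$447 billion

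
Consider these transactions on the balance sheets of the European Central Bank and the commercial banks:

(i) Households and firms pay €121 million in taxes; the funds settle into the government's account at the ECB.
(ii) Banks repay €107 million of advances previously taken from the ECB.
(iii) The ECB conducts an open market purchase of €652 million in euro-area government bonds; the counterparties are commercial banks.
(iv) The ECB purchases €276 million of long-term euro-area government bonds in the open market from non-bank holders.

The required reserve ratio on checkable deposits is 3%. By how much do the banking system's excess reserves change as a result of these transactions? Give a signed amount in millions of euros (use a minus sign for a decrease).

Government account inflow €121 million: reserves −€121M, deposits −€121M.
Discount-window repayment €107 million: reserves −€107M, deposits 0.
OMO purchase (from banks) €652 million: reserves +€652M, deposits 0.
Asset purchase (from non-banks) €276 million: reserves +€276M, deposits +€276M.
Totals: Δreserves = +€700M, Δdeposits = +€155M.
Δrequired reserves = 3% × +€155M = +€4.65M.
Δexcess reserves = Δreserves − Δrequired = +€700M − (+€4.65M) = +€695.35 million.

+€695.35 million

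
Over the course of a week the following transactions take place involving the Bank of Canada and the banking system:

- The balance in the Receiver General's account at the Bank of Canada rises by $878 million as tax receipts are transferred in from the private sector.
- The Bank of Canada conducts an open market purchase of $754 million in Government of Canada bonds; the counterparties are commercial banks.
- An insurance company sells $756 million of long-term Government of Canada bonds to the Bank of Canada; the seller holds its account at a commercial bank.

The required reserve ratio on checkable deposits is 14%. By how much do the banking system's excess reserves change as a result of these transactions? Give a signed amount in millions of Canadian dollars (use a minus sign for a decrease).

+$649.08 million

Government account inflow $878 million: reserves −$878M, deposits −$878M.
OMO purchase (from banks) $754 million: reserves +$754M, deposits 0.
Asset purchase (from non-banks) $756 million: reserves +$756M, deposits +$756M.
Totals: Δreserves = +$632M, Δdeposits = −$122M.
Δrequired reserves = 14% × −$122M = −$17.08M.
Δexcess reserves = Δreserves − Δrequired = +$632M − (−$17.08M) = +$649.08 million.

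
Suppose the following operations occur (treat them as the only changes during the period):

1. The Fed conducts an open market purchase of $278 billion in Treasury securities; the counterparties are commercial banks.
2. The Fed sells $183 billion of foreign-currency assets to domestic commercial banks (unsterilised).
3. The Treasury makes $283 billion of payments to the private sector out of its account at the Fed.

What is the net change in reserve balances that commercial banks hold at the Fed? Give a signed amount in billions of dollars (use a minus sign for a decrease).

+$378 billion

Fed balance sheet:
  Assets:      Securities +$278B, Foreign assets −$183B
  Liabilities: Bank reserves +$378B, Government deposits −$283B
Commercial banking system:
  Assets:      Reserves at CB +$378B, Securities −$278B, Foreign assets +$183B
  Liabilities: Checkable deposits +$283B
So the change in reserve balances that commercial banks hold at the Fed is +$378 billion.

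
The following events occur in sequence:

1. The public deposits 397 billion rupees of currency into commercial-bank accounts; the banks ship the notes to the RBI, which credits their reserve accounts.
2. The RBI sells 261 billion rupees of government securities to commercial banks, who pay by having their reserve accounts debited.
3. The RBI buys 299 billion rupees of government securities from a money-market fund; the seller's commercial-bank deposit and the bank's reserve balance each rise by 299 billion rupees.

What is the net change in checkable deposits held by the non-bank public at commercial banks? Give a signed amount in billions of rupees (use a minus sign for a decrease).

+696 billion

RBI balance sheet:
  Assets:      Securities +38B
  Liabilities: Bank reserves +435B, Currency in circulation −397B
Commercial banking system:
  Assets:      Reserves at CB +435B, Securities +261B
  Liabilities: Checkable deposits +696B
So the change in checkable deposits held by the non-bank public at commercial banks is +696 billion.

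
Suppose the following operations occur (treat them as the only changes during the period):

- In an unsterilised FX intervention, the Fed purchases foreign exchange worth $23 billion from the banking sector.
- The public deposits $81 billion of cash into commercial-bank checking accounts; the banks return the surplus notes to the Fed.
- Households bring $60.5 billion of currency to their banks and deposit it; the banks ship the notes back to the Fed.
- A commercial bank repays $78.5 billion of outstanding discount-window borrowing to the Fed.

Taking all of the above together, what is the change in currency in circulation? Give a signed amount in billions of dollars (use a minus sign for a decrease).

FX purchase $23 billion: no currency enters or leaves circulation → 0.
Currency deposit $81 billion: notes return to the central bank → −$81B.
Currency deposit $60.5 billion: notes return to the central bank → −$60.5B.
Discount-window repayment $78.5 billion: no currency enters or leaves circulation → 0.
Net: 0 − 81 − 60.5 + 0 = -$141.5 billion.

-$141.5 billion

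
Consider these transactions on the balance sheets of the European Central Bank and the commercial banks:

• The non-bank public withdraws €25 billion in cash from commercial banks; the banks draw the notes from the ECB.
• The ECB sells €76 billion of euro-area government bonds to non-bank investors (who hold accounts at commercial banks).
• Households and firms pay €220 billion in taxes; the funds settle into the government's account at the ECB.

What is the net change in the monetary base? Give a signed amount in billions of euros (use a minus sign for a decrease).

ECB balance sheet:
  Assets:      Securities −€76B
  Liabilities: Bank reserves −€321B, Currency in circulation +€25B, Government deposits +€220B
Monetary base = currency + reserves: +€25B + (−€321B) = -€296 billion.

-€296 billion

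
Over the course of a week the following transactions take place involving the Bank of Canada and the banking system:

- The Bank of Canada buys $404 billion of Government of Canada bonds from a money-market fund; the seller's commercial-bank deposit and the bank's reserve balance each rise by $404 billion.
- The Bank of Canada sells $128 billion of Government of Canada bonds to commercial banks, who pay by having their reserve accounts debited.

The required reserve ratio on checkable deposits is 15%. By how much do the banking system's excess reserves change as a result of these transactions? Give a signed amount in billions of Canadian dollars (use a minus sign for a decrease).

Asset purchase (from non-banks) $404 billion: reserves +$404B, deposits +$404B.
OMO sale (to banks) $128 billion: reserves −$128B, deposits 0.
Totals: Δreserves = +$276B, Δdeposits = +$404B.
Δrequired reserves = 15% × +$404B = +$60.6B.
Δexcess reserves = Δreserves − Δrequired = +$276B − (+$60.6B) = +$215.4 billion.

+$215.4 billion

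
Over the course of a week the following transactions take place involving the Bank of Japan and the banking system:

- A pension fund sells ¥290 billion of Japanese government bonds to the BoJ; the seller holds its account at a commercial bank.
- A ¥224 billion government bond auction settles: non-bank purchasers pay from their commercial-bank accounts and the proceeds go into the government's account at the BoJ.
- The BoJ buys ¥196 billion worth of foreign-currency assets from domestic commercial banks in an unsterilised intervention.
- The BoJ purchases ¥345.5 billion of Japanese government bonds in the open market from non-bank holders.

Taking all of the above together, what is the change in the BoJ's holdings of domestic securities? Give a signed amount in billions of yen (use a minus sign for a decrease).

+¥635.5 billion

Asset purchase (from non-banks) ¥290 billion: securities added to the BoJ's portfolio → +¥290B.
Government account inflow ¥224 billion: the BoJ's securities portfolio is untouched → 0.
FX purchase ¥196 billion: the BoJ's securities portfolio is untouched → 0.
Asset purchase (from non-banks) ¥345.5 billion: securities added to the BoJ's portfolio → +¥345.5B.
Net: 290 + 0 + 0 + 345.5 = +¥635.5 billion.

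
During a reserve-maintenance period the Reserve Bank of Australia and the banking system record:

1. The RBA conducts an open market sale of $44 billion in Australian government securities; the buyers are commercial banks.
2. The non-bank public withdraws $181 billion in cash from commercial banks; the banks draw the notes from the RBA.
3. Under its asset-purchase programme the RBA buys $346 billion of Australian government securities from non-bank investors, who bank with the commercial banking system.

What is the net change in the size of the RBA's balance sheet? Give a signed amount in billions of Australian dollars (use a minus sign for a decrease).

OMO sale (to banks) $44 billion: an RBA asset is shed → −$44B.
Currency withdrawal $181 billion: only the composition of liabilities changes → 0.
Asset purchase (from non-banks) $346 billion: an RBA asset is acquired → +$346B.
Net: −44 + 0 + 346 = +$302 billion.

+$302 billion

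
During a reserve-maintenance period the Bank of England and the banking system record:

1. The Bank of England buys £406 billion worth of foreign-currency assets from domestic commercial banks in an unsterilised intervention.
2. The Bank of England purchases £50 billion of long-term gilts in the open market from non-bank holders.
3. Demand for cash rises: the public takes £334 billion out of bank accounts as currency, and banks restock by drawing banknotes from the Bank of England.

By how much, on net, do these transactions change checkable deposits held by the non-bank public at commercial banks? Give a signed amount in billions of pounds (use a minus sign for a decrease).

FX purchase £406 billion: the counterparty is a bank, so public deposits are unchanged → 0.
Asset purchase (from non-banks) £50 billion: non-bank counterparties' bank balances rise → +£50B.
Currency withdrawal £334 billion: non-bank counterparties' bank balances fall → −£334B.
Net: 0 + 50 − 334 = -£284 billion.

-£284 billion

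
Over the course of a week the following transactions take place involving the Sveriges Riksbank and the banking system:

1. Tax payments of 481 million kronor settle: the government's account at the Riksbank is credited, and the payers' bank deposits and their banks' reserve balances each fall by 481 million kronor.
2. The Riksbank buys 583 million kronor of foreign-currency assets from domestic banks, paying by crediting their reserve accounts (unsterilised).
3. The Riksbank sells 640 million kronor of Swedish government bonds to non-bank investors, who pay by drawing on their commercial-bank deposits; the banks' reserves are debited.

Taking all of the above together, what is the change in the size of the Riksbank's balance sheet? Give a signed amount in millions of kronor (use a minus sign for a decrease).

-57 million

Government account inflow 481 million kronor: only the composition of liabilities changes → 0.
FX purchase 583 million kronor: a Riksbank asset is acquired → +583M.
Asset sale (to non-banks) 640 million kronor: a Riksbank asset is shed → −640M.
Net: 0 + 583 − 640 = -57 million.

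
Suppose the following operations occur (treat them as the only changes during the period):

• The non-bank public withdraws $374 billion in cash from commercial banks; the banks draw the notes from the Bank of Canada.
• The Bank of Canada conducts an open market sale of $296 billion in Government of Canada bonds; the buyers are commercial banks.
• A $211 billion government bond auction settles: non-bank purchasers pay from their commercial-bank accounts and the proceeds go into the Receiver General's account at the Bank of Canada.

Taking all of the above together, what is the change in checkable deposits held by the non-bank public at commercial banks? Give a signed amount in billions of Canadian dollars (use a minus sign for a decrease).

Currency withdrawal $374 billion: non-bank counterparties' bank balances fall → −$374B.
OMO sale (to banks) $296 billion: the counterparty is a bank, so public deposits are unchanged → 0.
Government account inflow $211 billion: non-bank counterparties' bank balances fall → −$211B.
Net: −374 + 0 − 211 = -$585 billion.

-$585 billion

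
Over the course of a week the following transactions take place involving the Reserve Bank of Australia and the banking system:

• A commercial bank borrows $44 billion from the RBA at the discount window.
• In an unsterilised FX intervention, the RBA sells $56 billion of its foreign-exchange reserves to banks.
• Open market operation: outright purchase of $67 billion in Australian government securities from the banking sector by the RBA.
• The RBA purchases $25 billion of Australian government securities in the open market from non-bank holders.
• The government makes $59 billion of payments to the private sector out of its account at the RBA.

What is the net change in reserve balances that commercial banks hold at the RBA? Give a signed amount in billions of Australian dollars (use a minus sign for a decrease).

+$139 billion

RBA balance sheet:
  Assets:      Securities +$92B, Loans to banks +$44B, Foreign assets −$56B
  Liabilities: Bank reserves +$139B, Government deposits −$59B
Commercial banking system:
  Assets:      Reserves at CB +$139B, Securities −$67B, Foreign assets +$56B
  Liabilities: Checkable deposits +$84B, Borrowings from CB +$44B
So the change in reserve balances that commercial banks hold at the RBA is +$139 billion.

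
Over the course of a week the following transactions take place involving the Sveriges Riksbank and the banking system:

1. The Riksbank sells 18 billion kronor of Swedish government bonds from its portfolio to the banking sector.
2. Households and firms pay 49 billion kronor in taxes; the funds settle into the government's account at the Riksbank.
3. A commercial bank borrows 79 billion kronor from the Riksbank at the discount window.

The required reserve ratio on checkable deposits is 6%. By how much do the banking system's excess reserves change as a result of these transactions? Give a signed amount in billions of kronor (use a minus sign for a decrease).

OMO sale (to banks) 18 billion kronor: reserves −18B, deposits 0.
Government account inflow 49 billion kronor: reserves −49B, deposits −49B.
Discount-window loan 79 billion kronor: reserves +79B, deposits 0.
Totals: Δreserves = +12B, Δdeposits = −49B.
Δrequired reserves = 6% × −49B = −2.94B.
Δexcess reserves = Δreserves − Δrequired = +12B − (−2.94B) = +14.94 billion.

+14.94 billion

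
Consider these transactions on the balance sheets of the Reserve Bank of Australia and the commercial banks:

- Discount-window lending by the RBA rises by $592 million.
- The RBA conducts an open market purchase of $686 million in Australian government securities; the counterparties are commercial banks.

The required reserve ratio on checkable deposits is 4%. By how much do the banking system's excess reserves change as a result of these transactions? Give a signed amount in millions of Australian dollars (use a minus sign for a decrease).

Discount-window loan $592 million: reserves +$592M, deposits 0.
OMO purchase (from banks) $686 million: reserves +$686M, deposits 0.
Totals: Δreserves = +$1278M, Δdeposits = 0.
Δrequired reserves = 4% × 0 = 0.
Δexcess reserves = Δreserves − Δrequired = +$1278M − (0) = +$1278 million.

+$1278 million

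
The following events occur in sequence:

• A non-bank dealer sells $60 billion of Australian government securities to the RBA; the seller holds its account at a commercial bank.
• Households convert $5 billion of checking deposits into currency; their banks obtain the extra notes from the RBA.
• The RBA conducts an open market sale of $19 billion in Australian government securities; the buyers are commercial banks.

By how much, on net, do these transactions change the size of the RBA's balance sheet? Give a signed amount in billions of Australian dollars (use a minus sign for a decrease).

+$41 billion

Asset purchase (from non-banks) $60 billion: an RBA asset is acquired → +$60B.
Currency withdrawal $5 billion: only the composition of liabilities changes → 0.
OMO sale (to banks) $19 billion: an RBA asset is shed → −$19B.
Net: 60 + 0 − 19 = +$41 billion.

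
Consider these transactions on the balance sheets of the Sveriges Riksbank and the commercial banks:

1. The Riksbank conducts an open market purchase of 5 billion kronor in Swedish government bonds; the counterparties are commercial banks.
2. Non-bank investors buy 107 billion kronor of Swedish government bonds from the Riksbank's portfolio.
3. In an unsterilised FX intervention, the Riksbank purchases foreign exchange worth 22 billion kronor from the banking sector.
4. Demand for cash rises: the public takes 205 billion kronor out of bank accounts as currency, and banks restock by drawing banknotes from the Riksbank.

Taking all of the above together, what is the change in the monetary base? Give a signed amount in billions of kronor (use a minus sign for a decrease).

-80 billion

OMO purchase (from banks) 5 billion kronor: Riksbank balance sheet expands → +5B.
Asset sale (to non-banks) 107 billion kronor: Riksbank balance sheet contracts → −107B.
FX purchase 22 billion kronor: Riksbank balance sheet expands → +22B.
Currency withdrawal 205 billion kronor: just a shift between currency and reserves — both are base money → 0.
Net: 5 − 107 + 22 + 0 = -80 billion.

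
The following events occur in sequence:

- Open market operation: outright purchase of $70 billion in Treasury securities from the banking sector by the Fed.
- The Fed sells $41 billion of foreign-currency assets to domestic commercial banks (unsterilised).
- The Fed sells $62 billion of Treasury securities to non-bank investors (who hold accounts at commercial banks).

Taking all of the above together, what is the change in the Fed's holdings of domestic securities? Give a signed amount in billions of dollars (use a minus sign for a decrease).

+$8 billion

OMO purchase (from banks) $70 billion: securities added to the Fed's portfolio → +$70B.
FX sale $41 billion: the Fed's securities portfolio is untouched → 0.
Asset sale (to non-banks) $62 billion: securities removed from the Fed's portfolio → −$62B.
Net: 70 + 0 − 62 = +$8 billion.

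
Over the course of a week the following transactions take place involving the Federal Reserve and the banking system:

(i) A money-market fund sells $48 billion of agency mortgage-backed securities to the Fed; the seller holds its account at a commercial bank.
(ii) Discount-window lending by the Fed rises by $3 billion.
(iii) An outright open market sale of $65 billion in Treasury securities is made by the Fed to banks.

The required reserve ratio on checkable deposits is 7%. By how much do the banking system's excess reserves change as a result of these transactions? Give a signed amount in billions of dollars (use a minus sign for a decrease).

-$17.36 billion

Asset purchase (from non-banks) $48 billion: reserves +$48B, deposits +$48B.
Discount-window loan $3 billion: reserves +$3B, deposits 0.
OMO sale (to banks) $65 billion: reserves −$65B, deposits 0.
Totals: Δreserves = −$14B, Δdeposits = +$48B.
Δrequired reserves = 7% × +$48B = +$3.36B.
Δexcess reserves = Δreserves − Δrequired = −$14B − (+$3.36B) = -$17.36 billion.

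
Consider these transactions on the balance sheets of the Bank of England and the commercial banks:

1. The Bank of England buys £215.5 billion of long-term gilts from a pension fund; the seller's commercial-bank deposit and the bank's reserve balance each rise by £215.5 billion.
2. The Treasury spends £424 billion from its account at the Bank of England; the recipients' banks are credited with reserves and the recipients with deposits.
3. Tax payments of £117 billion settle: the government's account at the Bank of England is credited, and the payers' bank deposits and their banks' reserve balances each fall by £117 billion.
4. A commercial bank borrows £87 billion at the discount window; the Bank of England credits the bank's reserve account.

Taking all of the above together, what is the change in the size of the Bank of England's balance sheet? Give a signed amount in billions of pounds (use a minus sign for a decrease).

Asset purchase (from non-banks) £215.5 billion: a Bank of England asset is acquired → +£215.5B.
Government spending £424 billion: only the composition of liabilities changes → 0.
Government account inflow £117 billion: only the composition of liabilities changes → 0.
Discount-window loan £87 billion: a Bank of England asset is acquired → +£87B.
Net: 215.5 + 0 + 0 + 87 = +£302.5 billion.

+£302.5 billion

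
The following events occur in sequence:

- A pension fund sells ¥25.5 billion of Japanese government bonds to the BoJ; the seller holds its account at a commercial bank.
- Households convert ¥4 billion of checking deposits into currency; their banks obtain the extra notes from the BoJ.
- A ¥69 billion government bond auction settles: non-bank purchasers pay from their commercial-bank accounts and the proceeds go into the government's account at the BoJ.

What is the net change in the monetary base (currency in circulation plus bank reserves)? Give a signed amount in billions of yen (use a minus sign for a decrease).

-¥43.5 billion

BoJ balance sheet:
  Assets:      Securities +¥25.5B
  Liabilities: Bank reserves −¥47.5B, Currency in circulation +¥4B, Government deposits +¥69B
Monetary base = currency + reserves: +¥4B + (−¥47.5B) = -¥43.5 billion.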